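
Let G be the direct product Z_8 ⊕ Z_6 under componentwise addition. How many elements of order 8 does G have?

8

An element (a,b) has order lcm(ord(a), ord(b)); count pairs with lcm equal to 8.
Enumerating gives 8 such elements.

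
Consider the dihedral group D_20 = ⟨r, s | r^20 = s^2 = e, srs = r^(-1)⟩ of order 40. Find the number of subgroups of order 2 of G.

21

|G| = 40 and 2 | 40, so subgroups of order 2 are possible by Lagrange.
The subgroups of order 2 are: {e, r^10}; {e, r^10s}; {e, r^11s}; {e, r^12s}; … (21 in all).
So G has 21 subgroups of order 2.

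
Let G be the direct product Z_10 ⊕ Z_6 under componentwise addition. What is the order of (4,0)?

5

The order of (4,0) in Z_10 × Z_6 is lcm(ord(4) in Z_10, ord(0) in Z_6).
ord(4) = 5 and ord(0) = 1, so |⟨(4,0)⟩| = lcm(5, 1) = 5.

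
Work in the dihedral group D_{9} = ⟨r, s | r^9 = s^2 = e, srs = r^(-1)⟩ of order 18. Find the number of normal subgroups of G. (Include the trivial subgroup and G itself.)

4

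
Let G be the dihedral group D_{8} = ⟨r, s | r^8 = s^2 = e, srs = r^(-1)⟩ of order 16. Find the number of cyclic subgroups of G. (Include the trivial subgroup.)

Each element a generates a cyclic subgroup ⟨a⟩; distinct elements may generate the same one (a cyclic group of order d has φ(d) generators).
Cyclic subgroups by order — order 1: 1; order 2: 9; order 4: 1; order 8: 1.
Total: 12.

12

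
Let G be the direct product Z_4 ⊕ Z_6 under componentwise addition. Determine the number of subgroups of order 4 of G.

|G| = 24 and 4 | 24, so subgroups of order 4 are possible by Lagrange.
The subgroups of order 4 are: {(0,0), (0,3), (2,0), (2,3)}; {(0,0), (1,0), (2,0), (3,0)}; {(0,0), (1,3), (2,0), (3,3)}.
So G has 3 subgroups of order 4.

3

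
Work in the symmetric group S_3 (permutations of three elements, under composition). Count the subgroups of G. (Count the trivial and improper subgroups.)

|G| = 6, so by Lagrange every subgroup order divides 6. Divisors: 1, 2, 3, 6.
Subgroups by order — order 1: 1; order 2: 3; order 3: 1; order 6: 1.
Total: 1 + 3 + 1 + 1 = 6.

6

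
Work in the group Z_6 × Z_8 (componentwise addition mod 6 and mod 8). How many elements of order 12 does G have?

An element (a,b) has order lcm(ord(a), ord(b)); count pairs with lcm equal to 12.
Enumerating gives 8 such elements.

8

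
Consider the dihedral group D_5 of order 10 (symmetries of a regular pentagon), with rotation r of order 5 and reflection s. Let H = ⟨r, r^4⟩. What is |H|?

|⟨r⟩| = 5 and |⟨r^4⟩| = 5, so |H| is a multiple of lcm(5, 5) = 5 and divides |G| = 10.
Closing under the operation: H = {e, r, r^2, r^3, r^4}, so |H| = 5.

5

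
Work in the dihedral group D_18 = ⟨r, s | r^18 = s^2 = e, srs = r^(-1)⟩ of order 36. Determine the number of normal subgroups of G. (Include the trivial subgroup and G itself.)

9

G has 45 subgroups. Checking conjugation-invariance by order — order 1: 1/1 normal; order 2: 1/19 normal; order 3: 1/1 normal; order 4: 0/9 normal; order 6: 1/7 normal; order 9: 1/1 normal; order 12: 0/3 normal; order 18: 3/3 normal; order 36: 1/1 normal.
Total normal subgroups: 9.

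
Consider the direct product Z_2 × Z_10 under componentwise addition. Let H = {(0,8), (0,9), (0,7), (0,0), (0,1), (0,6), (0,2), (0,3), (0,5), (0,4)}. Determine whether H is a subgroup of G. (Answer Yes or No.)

|H| = 10 divides |G| = 20, consistent with Lagrange.
H contains the identity, every element's inverse is in H, and H is closed under +: it is a subgroup.
In fact H = ⟨(0,1)⟩.

Yes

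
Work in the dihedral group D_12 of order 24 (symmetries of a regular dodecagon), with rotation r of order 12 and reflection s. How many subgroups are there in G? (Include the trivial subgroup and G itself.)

34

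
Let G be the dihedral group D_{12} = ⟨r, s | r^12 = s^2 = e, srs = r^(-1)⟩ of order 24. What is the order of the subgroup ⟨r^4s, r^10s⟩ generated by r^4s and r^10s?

4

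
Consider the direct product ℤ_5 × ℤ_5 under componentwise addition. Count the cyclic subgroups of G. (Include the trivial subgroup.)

Group the elements of G by the cyclic subgroup they generate; each cyclic subgroup of order d accounts for φ(d) elements.
Cyclic subgroups by order — order 1: 1; order 5: 6.
Total: 7.

7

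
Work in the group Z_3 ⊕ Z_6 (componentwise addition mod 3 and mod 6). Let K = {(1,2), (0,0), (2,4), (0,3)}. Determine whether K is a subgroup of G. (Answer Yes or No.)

|K| = 4 does not divide |G| = 18, so by Lagrange K is not a subgroup.

No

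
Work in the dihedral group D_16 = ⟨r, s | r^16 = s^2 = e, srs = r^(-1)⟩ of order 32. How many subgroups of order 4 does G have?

9

|G| = 32 and 4 | 32, so subgroups of order 4 are possible by Lagrange.
The subgroups of order 4 are: {e, r^8, r^2s, r^10s}; {e, r^8, r^3s, r^11s}; {e, r^4, r^8, r^12}; {e, r^8, r^4s, r^12s}; … (9 in all).
So G has 9 subgroups of order 4.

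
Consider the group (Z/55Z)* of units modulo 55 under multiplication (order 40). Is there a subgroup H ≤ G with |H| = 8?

8 | 40. A subgroup of order 8 is {1, 12, 21, 23, 32, 34, 43, 54}.

Yes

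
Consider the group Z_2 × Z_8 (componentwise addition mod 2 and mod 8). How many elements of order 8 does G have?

8

An element (a,b) has order lcm(ord(a), ord(b)); count pairs with lcm equal to 8.
Enumerating gives 8 such elements.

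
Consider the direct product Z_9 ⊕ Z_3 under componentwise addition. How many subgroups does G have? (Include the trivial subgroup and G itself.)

|G| = 27, so by Lagrange every subgroup order divides 27. Divisors: 1, 3, 9, 27.
Subgroups by order — order 1: 1; order 3: 4; order 9: 4; order 27: 1.
Total: 1 + 4 + 4 + 1 = 10.

10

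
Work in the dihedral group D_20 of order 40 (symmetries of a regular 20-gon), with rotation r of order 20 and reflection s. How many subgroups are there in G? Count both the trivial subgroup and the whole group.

48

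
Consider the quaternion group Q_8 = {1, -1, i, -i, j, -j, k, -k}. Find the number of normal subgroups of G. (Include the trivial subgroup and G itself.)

6

G has 6 subgroups. Checking conjugation-invariance by order — order 1: 1/1 normal; order 2: 1/1 normal; order 4: 3/3 normal; order 8: 1/1 normal.
Total normal subgroups: 6.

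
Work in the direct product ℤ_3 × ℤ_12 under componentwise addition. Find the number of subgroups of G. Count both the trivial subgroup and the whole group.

18

|G| = 36, so by Lagrange every subgroup order divides 36. Divisors: 1, 2, 3, 4, 6, 9, 12, 18, 36.
Subgroups by order — order 1: 1; order 2: 1; order 3: 4; order 4: 1; order 6: 4; order 9: 1; order 12: 4; order 18: 1; order 36: 1.
Total: 1 + 1 + 4 + 1 + 4 + 1 + 4 + 1 + 1 = 18.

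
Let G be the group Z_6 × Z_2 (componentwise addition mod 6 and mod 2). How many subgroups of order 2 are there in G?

|G| = 12 and 2 | 12, so subgroups of order 2 are possible by Lagrange.
The subgroups of order 2 are: {(0,0), (0,1)}; {(0,0), (3,0)}; {(0,0), (3,1)}.
So G has 3 subgroups of order 2.

3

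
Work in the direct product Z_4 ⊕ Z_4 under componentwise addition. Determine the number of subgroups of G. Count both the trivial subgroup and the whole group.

15

|G| = 16, so by Lagrange every subgroup order divides 16. Divisors: 1, 2, 4, 8, 16.
Subgroups by order — order 1: 1; order 2: 3; order 4: 7; order 8: 3; order 16: 1.
Total: 1 + 3 + 7 + 3 + 1 = 15.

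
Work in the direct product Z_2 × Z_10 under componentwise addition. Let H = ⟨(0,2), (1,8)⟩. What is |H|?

10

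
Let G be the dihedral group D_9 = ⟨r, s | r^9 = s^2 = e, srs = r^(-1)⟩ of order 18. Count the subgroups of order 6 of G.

3

|G| = 18 and 6 | 18, so subgroups of order 6 are possible by Lagrange.
The subgroups of order 6 are: {e, r^3, r^6, r^2s, r^5s, r^8s}; {e, r^3, r^6, s, r^3s, r^6s}; {e, r^3, r^6, rs, r^4s, r^7s}.
So G has 3 subgroups of order 6.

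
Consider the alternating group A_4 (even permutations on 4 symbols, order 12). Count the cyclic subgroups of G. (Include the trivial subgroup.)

8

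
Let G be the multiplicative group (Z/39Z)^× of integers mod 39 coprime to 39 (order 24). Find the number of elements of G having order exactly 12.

The elements of order 12 are: 2, 7, 11, 19, 20, 28, 32, 37.
That's 8.

8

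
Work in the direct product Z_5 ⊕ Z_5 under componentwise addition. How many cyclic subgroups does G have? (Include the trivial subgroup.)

7

Group the elements of G by the cyclic subgroup they generate; each cyclic subgroup of order d accounts for φ(d) elements.
Cyclic subgroups by order — order 1: 1; order 5: 6.
Total: 7.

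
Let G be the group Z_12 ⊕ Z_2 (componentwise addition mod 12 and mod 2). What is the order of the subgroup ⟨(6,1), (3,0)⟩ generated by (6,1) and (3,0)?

|⟨(6,1)⟩| = 2 and |⟨(3,0)⟩| = 4, so |H| is a multiple of lcm(2, 4) = 4 and divides |G| = 24.
Closing under the operation: H = {(0,0), (0,1), (3,0), (3,1), (6,0), (6,1), (9,0), (9,1)}, so |H| = 8.

8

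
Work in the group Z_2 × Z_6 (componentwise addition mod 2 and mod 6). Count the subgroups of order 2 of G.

3

|G| = 12 and 2 | 12, so subgroups of order 2 are possible by Lagrange.
The subgroups of order 2 are: {(0,0), (0,3)}; {(0,0), (1,0)}; {(0,0), (1,3)}.
So G has 3 subgroups of order 2.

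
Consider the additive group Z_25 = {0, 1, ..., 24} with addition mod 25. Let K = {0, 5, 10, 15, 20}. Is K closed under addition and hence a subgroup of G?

Yes

|K| = 5 divides |G| = 25, consistent with Lagrange.
K contains the identity, every element's inverse is in K, and K is closed under +: it is a subgroup.
In fact K = ⟨20⟩.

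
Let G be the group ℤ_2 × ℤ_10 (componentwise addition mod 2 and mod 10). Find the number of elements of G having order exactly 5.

4

An element (a,b) has order lcm(ord(a), ord(b)); count pairs with lcm equal to 5.
Enumerating gives 4 such elements.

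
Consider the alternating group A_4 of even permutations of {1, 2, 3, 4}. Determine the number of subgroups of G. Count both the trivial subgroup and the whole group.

|G| = 12, so by Lagrange every subgroup order divides 12. Divisors: 1, 2, 3, 4, 6, 12.
Subgroups by order — order 1: 1; order 2: 3; order 3: 4; order 4: 1; order 6: 0; order 12: 1.
Total: 1 + 3 + 4 + 1 + 0 + 1 = 10.

10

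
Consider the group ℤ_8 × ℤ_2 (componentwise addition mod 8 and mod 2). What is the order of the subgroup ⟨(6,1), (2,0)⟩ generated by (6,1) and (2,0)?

8

|⟨(6,1)⟩| = 4 and |⟨(2,0)⟩| = 4, so |H| is a multiple of lcm(4, 4) = 4 and divides |G| = 16.
Closing under the operation: H = {(0,0), (0,1), (2,0), (2,1), (4,0), (4,1), (6,0), (6,1)}, so |H| = 8.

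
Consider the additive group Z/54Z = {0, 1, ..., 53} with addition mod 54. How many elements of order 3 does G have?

2

In a cyclic group of order 54, the number of elements of order d (for d | 54) is φ(d).
φ(3) = 2.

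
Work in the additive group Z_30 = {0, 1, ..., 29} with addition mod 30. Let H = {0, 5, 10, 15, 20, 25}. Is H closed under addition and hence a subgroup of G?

|H| = 6 divides |G| = 30, consistent with Lagrange.
H contains the identity, every element's inverse is in H, and H is closed under +: it is a subgroup.
In fact H = ⟨5⟩.

Yes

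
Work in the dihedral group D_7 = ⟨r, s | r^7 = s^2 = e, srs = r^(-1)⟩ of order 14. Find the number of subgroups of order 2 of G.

|G| = 14 and 2 | 14, so subgroups of order 2 are possible by Lagrange.
The subgroups of order 2 are: {e, r^2s}; {e, r^3s}; {e, r^4s}; {e, r^5s}; … (7 in all).
So G has 7 subgroups of order 2.

7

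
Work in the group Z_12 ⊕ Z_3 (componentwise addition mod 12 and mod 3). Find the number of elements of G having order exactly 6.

8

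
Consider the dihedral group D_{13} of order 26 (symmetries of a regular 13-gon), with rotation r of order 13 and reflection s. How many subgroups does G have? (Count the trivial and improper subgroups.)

16

|G| = 26, so by Lagrange every subgroup order divides 26. Divisors: 1, 2, 13, 26.
Subgroups by order — order 1: 1; order 2: 13; order 13: 1; order 26: 1.
Total: 1 + 13 + 1 + 1 = 16.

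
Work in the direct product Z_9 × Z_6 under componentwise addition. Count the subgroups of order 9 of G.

4

|G| = 54 and 9 | 54, so subgroups of order 9 are possible by Lagrange.
The subgroups of order 9 are: {(0,0), (0,2), (0,4), (3,0), (3,2), (3,4), (6,0), (6,2), (6,4)}; {(0,0), (1,0), (2,0), (3,0), (4,0), (5,0), (6,0), (7,0), (8,0)}; {(0,0), (1,2), (2,4), (3,0), (4,2), (5,4), (6,0), (7,2), (8,4)}; {(0,0), (1,4), (2,2), (3,0), (4,4), (5,2), (6,0), (7,4), (8,2)}.
So G has 4 subgroups of order 9.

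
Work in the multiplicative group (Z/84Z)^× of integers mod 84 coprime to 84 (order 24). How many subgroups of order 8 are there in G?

|G| = 24 and 8 | 24, so subgroups of order 8 are possible by Lagrange.
The subgroups of order 8 are: {1, 13, 29, 41, 43, 55, 71, 83}.
So G has 1 subgroup of order 8.

1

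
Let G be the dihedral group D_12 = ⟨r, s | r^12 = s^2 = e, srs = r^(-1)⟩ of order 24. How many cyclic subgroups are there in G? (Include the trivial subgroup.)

18

Group the elements of G by the cyclic subgroup they generate; each cyclic subgroup of order d accounts for φ(d) elements.
Cyclic subgroups by order — order 1: 1; order 2: 13; order 3: 1; order 4: 1; order 6: 1; order 12: 1.
Total: 18.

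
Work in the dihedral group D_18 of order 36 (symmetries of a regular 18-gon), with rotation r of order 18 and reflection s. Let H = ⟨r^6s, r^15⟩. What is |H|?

|⟨r^6s⟩| = 2 and |⟨r^15⟩| = 6, so |H| is a multiple of lcm(2, 6) = 6 and divides |G| = 36.
Closing under the operation: H = {e, r^3, r^6, r^9, r^12, r^15, s, r^3s, r^6s, r^9s, r^12s, r^15s}, so |H| = 12.

12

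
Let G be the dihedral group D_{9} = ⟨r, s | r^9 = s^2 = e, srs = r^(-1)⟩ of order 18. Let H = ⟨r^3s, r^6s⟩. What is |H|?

|⟨r^3s⟩| = 2 and |⟨r^6s⟩| = 2, so |H| is a multiple of lcm(2, 2) = 2 and divides |G| = 18.
Closing under the operation: H = {e, r^3, r^6, s, r^3s, r^6s}, so |H| = 6.

6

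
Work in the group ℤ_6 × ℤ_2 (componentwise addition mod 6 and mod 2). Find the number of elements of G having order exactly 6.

6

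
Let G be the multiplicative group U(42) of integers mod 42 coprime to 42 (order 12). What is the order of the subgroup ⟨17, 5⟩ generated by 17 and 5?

6

|⟨17⟩| = 6 and |⟨5⟩| = 6, so |H| is a multiple of lcm(6, 6) = 6 and divides |G| = 12.
Closing under the operation: H = {1, 5, 17, 25, 37, 41}, so |H| = 6.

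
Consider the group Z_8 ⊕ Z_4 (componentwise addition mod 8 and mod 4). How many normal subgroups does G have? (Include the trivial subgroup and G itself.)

22

G is abelian, so every subgroup is normal.
G has 22 subgroups in total, hence 22 normal subgroups.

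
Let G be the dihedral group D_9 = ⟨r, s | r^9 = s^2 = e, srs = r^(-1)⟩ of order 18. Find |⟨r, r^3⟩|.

9

|⟨r⟩| = 9 and |⟨r^3⟩| = 3, so |H| is a multiple of lcm(9, 3) = 9 and divides |G| = 18.
Closing under the operation: H = {e, r, r^2, r^3, r^4, r^5, r^6, r^7, r^8}, so |H| = 9.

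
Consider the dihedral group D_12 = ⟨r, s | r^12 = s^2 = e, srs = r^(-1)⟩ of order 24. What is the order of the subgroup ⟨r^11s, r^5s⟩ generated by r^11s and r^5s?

|⟨r^11s⟩| = 2 and |⟨r^5s⟩| = 2, so |H| is a multiple of lcm(2, 2) = 2 and divides |G| = 24.
Closing under the operation: H = {e, r^6, r^5s, r^11s}, so |H| = 4.

4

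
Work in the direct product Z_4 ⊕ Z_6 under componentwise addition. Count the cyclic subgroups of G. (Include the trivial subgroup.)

A cyclic subgroup of order d is generated by each of its φ(d) elements of order d, so the cyclic subgroups of order d number (#elements of order d)/φ(d).
Cyclic subgroups by order — order 1: 1; order 2: 3; order 3: 1; order 4: 2; order 6: 3; order 12: 2.
Total: 12.

12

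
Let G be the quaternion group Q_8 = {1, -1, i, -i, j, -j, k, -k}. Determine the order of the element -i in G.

Computing powers of -i: the smallest k with (-i)^k = e is k = 4.

4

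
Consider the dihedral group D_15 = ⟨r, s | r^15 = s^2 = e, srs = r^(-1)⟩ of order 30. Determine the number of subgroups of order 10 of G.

3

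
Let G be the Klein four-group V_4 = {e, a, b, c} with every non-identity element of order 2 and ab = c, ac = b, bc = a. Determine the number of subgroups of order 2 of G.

3

|G| = 4 and 2 | 4, so subgroups of order 2 are possible by Lagrange.
The subgroups of order 2 are: {e, a}; {e, b}; {e, c}.
So G has 3 subgroups of order 2.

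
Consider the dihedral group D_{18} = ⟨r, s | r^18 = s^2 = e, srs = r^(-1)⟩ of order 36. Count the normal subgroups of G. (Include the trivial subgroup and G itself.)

9

G has 45 subgroups. Checking conjugation-invariance by order — order 1: 1/1 normal; order 2: 1/19 normal; order 3: 1/1 normal; order 4: 0/9 normal; order 6: 1/7 normal; order 9: 1/1 normal; order 12: 0/3 normal; order 18: 3/3 normal; order 36: 1/1 normal.
Total normal subgroups: 9.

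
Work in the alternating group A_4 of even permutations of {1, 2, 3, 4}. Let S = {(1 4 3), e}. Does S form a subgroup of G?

(1 4 3) ∈ S but its inverse (1 3 4) ∉ S, so S is not a subgroup.

No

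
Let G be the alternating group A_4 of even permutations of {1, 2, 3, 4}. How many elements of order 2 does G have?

The elements of order 2 are: (1 2)(3 4), (1 3)(2 4), (1 4)(2 3).
That's 3.

3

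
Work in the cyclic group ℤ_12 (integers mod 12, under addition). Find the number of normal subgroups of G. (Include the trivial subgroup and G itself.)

G is abelian, so every subgroup is normal.
G has 6 subgroups in total, hence 6 normal subgroups.

6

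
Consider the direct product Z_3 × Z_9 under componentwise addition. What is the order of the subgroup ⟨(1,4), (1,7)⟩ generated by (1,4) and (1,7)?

9

|⟨(1,4)⟩| = 9 and |⟨(1,7)⟩| = 9, so |H| is a multiple of lcm(9, 9) = 9 and divides |G| = 27.
Closing under the operation: H = {(0,0), (0,3), (0,6), (1,1), (1,4), (1,7), (2,2), (2,5), (2,8)}, so |H| = 9.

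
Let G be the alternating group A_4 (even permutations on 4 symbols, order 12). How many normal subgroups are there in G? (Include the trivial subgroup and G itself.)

3

G has 10 subgroups. Checking conjugation-invariance by order — order 1: 1/1 normal; order 2: 0/3 normal; order 3: 0/4 normal; order 4: 1/1 normal; order 12: 1/1 normal.
Total normal subgroups: 3.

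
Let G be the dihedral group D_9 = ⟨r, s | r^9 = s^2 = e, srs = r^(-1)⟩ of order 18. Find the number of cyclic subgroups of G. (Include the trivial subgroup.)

12

Each element a generates a cyclic subgroup ⟨a⟩; distinct elements may generate the same one (a cyclic group of order d has φ(d) generators).
Cyclic subgroups by order — order 1: 1; order 2: 9; order 3: 1; order 9: 1.
Total: 12.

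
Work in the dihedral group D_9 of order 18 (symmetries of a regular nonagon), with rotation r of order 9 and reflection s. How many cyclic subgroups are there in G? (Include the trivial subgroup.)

A cyclic subgroup of order d is generated by each of its φ(d) elements of order d, so the cyclic subgroups of order d number (#elements of order d)/φ(d).
Cyclic subgroups by order — order 1: 1; order 2: 9; order 3: 1; order 9: 1.
Total: 12.

12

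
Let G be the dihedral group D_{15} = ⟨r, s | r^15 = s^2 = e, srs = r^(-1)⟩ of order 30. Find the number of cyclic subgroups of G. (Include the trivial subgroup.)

Group the elements of G by the cyclic subgroup they generate; each cyclic subgroup of order d accounts for φ(d) elements.
Cyclic subgroups by order — order 1: 1; order 2: 15; order 3: 1; order 5: 1; order 15: 1.
Total: 19.

19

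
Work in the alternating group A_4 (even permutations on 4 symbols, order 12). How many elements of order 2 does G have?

3

The elements of order 2 are: (1 2)(3 4), (1 3)(2 4), (1 4)(2 3).
That's 3.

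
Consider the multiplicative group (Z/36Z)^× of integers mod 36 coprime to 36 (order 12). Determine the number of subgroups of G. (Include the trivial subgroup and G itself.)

10

|G| = 12, so by Lagrange every subgroup order divides 12. Divisors: 1, 2, 3, 4, 6, 12.
Subgroups by order — order 1: 1; order 2: 3; order 3: 1; order 4: 1; order 6: 3; order 12: 1.
Total: 1 + 3 + 1 + 1 + 3 + 1 = 10.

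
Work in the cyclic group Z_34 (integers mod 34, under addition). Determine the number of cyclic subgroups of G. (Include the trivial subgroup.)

4

A cyclic subgroup of order d is generated by each of its φ(d) elements of order d, so the cyclic subgroups of order d number (#elements of order d)/φ(d).
Cyclic subgroups by order — order 1: 1; order 2: 1; order 17: 1; order 34: 1.
Total: 4.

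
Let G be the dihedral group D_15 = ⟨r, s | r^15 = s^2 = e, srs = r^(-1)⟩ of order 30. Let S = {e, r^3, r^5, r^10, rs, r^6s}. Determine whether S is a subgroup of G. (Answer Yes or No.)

No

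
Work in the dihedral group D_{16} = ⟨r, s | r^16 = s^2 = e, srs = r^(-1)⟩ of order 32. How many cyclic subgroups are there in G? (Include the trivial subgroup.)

21

Group the elements of G by the cyclic subgroup they generate; each cyclic subgroup of order d accounts for φ(d) elements.
Cyclic subgroups by order — order 1: 1; order 2: 17; order 4: 1; order 8: 1; order 16: 1.
Total: 21.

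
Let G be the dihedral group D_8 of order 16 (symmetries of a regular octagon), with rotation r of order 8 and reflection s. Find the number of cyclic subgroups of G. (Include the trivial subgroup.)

12

A cyclic subgroup of order d is generated by each of its φ(d) elements of order d, so the cyclic subgroups of order d number (#elements of order d)/φ(d).
Cyclic subgroups by order — order 1: 1; order 2: 9; order 4: 1; order 8: 1.
Total: 12.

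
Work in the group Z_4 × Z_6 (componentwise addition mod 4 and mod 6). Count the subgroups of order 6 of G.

|G| = 24 and 6 | 24, so subgroups of order 6 are possible by Lagrange.
The subgroups of order 6 are: {(0,0), (0,1), (0,2), (0,3), (0,4), (0,5)}; {(0,0), (0,2), (0,4), (2,0), (2,2), (2,4)}; {(0,0), (0,2), (0,4), (2,1), (2,3), (2,5)}.
So G has 3 subgroups of order 6.

3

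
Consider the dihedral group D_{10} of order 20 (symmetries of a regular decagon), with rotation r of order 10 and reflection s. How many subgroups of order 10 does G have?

|G| = 20 and 10 | 20, so subgroups of order 10 are possible by Lagrange.
The subgroups of order 10 are: {e, r, r^2, r^3, r^4, r^5, r^6, r^7, r^8, r^9}; {e, r^2, r^4, r^6, r^8, s, r^2s, r^4s, r^6s, r^8s}; {e, r^2, r^4, r^6, r^8, rs, r^3s, r^5s, r^7s, r^9s}.
So G has 3 subgroups of order 10.

3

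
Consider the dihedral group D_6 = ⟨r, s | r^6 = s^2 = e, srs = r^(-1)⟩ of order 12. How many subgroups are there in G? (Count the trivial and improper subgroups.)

|G| = 12, so by Lagrange every subgroup order divides 12. Divisors: 1, 2, 3, 4, 6, 12.
Subgroups by order — order 1: 1; order 2: 7; order 3: 1; order 4: 3; order 6: 3; order 12: 1.
Total: 1 + 7 + 1 + 3 + 3 + 1 = 16.

16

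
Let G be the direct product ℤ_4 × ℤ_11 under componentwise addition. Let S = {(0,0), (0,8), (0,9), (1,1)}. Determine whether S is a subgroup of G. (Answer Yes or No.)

(1,1) ∈ S but its inverse (3,10) ∉ S, so S is not a subgroup.

No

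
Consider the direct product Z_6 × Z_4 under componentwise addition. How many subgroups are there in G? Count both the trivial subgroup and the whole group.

|G| = 24, so by Lagrange every subgroup order divides 24. Divisors: 1, 2, 3, 4, 6, 8, 12, 24.
Subgroups by order — order 1: 1; order 2: 3; order 3: 1; order 4: 3; order 6: 3; order 8: 1; order 12: 3; order 24: 1.
Total: 1 + 3 + 1 + 3 + 3 + 1 + 3 + 1 = 16.

16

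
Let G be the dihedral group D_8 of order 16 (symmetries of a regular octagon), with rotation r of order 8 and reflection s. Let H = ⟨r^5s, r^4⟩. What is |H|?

4

|⟨r^5s⟩| = 2 and |⟨r^4⟩| = 2, so |H| is a multiple of lcm(2, 2) = 2 and divides |G| = 16.
Closing under the operation: H = {e, r^4, rs, r^5s}, so |H| = 4.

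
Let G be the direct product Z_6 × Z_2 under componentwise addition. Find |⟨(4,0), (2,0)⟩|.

3

|⟨(4,0)⟩| = 3 and |⟨(2,0)⟩| = 3, so |H| is a multiple of lcm(3, 3) = 3 and divides |G| = 12.
Closing under the operation: H = {(0,0), (2,0), (4,0)}, so |H| = 3.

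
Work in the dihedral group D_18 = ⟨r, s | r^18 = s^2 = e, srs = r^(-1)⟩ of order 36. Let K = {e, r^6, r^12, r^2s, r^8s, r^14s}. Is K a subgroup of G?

|K| = 6 divides |G| = 36, consistent with Lagrange.
K contains the identity, every element's inverse is in K, and K is closed under ·: it is a subgroup.

Yes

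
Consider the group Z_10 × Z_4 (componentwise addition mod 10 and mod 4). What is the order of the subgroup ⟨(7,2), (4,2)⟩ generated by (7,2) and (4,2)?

|⟨(7,2)⟩| = 10 and |⟨(4,2)⟩| = 10, so |H| is a multiple of lcm(10, 10) = 10 and divides |G| = 40.
Closing under the operation: H = {(0,0), (0,2), (1,0), (1,2), (2,0), (2,2), (3,0), (3,2), (4,0), (4,2), (5,0), (5,2), (6,0), (6,2), (7,0), (7,2), (8,0), (8,2), (9,0), (9,2)}, so |H| = 20.

20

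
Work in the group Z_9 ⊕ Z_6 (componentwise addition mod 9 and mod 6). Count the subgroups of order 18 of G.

|G| = 54 and 18 | 54, so subgroups of order 18 are possible by Lagrange.
The subgroups of order 18 are: {(0,0), (0,1), (0,2), (0,3), (0,4), (0,5), (3,0), (3,1), (3,2), (3,3), (3,4), (3,5), (6,0), (6,1), (6,2), (6,3), (6,4), (6,5)}; {(0,0), (0,3), (1,0), (1,3), (2,0), (2,3), (3,0), (3,3), (4,0), (4,3), (5,0), (5,3), (6,0), (6,3), (7,0), (7,3), (8,0), (8,3)}; {(0,0), (0,3), (1,1), (1,4), (2,2), (2,5), (3,0), (3,3), (4,1), (4,4), (5,2), (5,5), (6,0), (6,3), (7,1), (7,4), (8,2), (8,5)}; {(0,0), (0,3), (1,2), (1,5), (2,1), (2,4), (3,0), (3,3), (4,2), (4,5), (5,1), (5,4), (6,0), (6,3), (7,2), (7,5), (8,1), (8,4)}.
So G has 4 subgroups of order 18.

4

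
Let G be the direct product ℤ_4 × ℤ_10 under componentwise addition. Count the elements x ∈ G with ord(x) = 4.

4

An element (a,b) has order lcm(ord(a), ord(b)); count pairs with lcm equal to 4.
Enumerating gives 4 such elements.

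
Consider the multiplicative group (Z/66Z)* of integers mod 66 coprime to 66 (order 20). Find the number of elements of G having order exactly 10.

12

Enumerating element orders in G gives 12 elements of order 10.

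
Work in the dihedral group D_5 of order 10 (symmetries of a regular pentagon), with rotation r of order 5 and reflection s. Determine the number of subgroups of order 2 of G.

5

|G| = 10 and 2 | 10, so subgroups of order 2 are possible by Lagrange.
The subgroups of order 2 are: {e, r^2s}; {e, r^3s}; {e, r^4s}; {e, rs}; … (5 in all).
So G has 5 subgroups of order 2.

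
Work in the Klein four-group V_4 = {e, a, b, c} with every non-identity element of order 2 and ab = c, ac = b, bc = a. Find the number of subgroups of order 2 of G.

3

|G| = 4 and 2 | 4, so subgroups of order 2 are possible by Lagrange.
The subgroups of order 2 are: {e, a}; {e, b}; {e, c}.
So G has 3 subgroups of order 2.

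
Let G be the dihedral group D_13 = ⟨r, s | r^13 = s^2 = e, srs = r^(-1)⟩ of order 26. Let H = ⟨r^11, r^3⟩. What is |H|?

|⟨r^11⟩| = 13 and |⟨r^3⟩| = 13, so |H| is a multiple of lcm(13, 13) = 13 and divides |G| = 26.
Closing under the operation: H = {e, r, r^2, r^3, r^4, r^5, r^6, r^7, r^8, r^9, r^10, r^11, r^12}, so |H| = 13.

13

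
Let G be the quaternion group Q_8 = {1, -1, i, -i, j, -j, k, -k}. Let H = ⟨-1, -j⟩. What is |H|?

4

|⟨-1⟩| = 2 and |⟨-j⟩| = 4, so |H| is a multiple of lcm(2, 4) = 4 and divides |G| = 8.
Closing under the operation: H = {1, -1, j, -j}, so |H| = 4.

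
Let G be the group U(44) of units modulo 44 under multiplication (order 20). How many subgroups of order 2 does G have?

3

|G| = 20 and 2 | 20, so subgroups of order 2 are possible by Lagrange.
The subgroups of order 2 are: {1, 21}; {1, 23}; {1, 43}.
So G has 3 subgroups of order 2.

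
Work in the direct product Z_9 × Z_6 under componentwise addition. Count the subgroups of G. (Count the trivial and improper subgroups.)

|G| = 54, so by Lagrange every subgroup order divides 54. Divisors: 1, 2, 3, 6, 9, 18, 27, 54.
Subgroups by order — order 1: 1; order 2: 1; order 3: 4; order 6: 4; order 9: 4; order 18: 4; order 27: 1; order 54: 1.
Total: 1 + 1 + 4 + 4 + 4 + 4 + 1 + 1 = 20.

20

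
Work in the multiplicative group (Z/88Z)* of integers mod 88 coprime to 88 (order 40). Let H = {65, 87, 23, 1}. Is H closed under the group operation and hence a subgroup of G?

Yes

|H| = 4 divides |G| = 40, consistent with Lagrange.
H contains the identity, every element's inverse is in H, and H is closed under ·: it is a subgroup.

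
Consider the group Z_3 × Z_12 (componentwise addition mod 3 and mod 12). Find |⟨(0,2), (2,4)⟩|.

18

|⟨(0,2)⟩| = 6 and |⟨(2,4)⟩| = 3, so |H| is a multiple of lcm(6, 3) = 6 and divides |G| = 36.
Closing under the operation: H = {(0,0), (0,2), (0,4), (0,6), (0,8), (0,10), (1,0), (1,2), (1,4), (1,6), (1,8), (1,10), (2,0), (2,2), (2,4), (2,6), (2,8), (2,10)}, so |H| = 18.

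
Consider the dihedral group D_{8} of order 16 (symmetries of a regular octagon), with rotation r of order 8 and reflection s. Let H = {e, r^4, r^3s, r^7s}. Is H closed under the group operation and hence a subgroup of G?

Yes

|H| = 4 divides |G| = 16, consistent with Lagrange.
H contains the identity, every element's inverse is in H, and H is closed under ·: it is a subgroup.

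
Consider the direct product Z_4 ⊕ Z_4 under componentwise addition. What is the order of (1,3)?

4

The order of (1,3) in Z_4 × Z_4 is lcm(ord(1) in Z_4, ord(3) in Z_4).
ord(1) = 4 and ord(3) = 4, so |⟨(1,3)⟩| = lcm(4, 4) = 4.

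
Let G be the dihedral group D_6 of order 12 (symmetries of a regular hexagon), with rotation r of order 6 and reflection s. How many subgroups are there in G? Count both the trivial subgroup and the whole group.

16

|G| = 12, so by Lagrange every subgroup order divides 12. Divisors: 1, 2, 3, 4, 6, 12.
Subgroups by order — order 1: 1; order 2: 7; order 3: 1; order 4: 3; order 6: 3; order 12: 1.
Total: 1 + 7 + 1 + 3 + 3 + 1 = 16.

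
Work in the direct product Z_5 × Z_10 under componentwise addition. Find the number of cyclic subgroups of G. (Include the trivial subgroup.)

Each element a generates a cyclic subgroup ⟨a⟩; distinct elements may generate the same one (a cyclic group of order d has φ(d) generators).
Cyclic subgroups by order — order 1: 1; order 2: 1; order 5: 6; order 10: 6.
Total: 14.

14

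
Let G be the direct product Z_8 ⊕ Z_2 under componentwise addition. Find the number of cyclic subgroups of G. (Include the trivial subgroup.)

8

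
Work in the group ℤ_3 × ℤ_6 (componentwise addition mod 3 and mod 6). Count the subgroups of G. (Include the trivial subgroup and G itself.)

12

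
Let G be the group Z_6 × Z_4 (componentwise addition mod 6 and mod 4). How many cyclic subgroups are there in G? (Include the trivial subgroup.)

Group the elements of G by the cyclic subgroup they generate; each cyclic subgroup of order d accounts for φ(d) elements.
Cyclic subgroups by order — order 1: 1; order 2: 3; order 3: 1; order 4: 2; order 6: 3; order 12: 2.
Total: 12.

12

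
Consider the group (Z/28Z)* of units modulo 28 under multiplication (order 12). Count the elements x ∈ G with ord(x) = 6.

The elements of order 6 are: 3, 5, 11, 17, 19, 23.
That's 6.

6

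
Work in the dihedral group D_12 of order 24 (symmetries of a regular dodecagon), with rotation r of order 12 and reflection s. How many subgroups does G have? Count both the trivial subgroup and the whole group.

34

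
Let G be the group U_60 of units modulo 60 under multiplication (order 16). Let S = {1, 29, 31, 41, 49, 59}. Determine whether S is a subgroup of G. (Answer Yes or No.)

No

|S| = 6 does not divide |G| = 16, so by Lagrange S is not a subgroup.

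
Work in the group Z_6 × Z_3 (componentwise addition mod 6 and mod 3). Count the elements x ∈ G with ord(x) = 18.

0

An element (a,b) has order lcm(ord(a), ord(b)); count pairs with lcm equal to 18.
Enumerating gives 0 such elements.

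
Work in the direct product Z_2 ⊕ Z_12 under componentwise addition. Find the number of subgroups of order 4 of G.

|G| = 24 and 4 | 24, so subgroups of order 4 are possible by Lagrange.
The subgroups of order 4 are: {(0,0), (0,3), (0,6), (0,9)}; {(0,0), (0,6), (1,0), (1,6)}; {(0,0), (0,6), (1,3), (1,9)}.
So G has 3 subgroups of order 4.

3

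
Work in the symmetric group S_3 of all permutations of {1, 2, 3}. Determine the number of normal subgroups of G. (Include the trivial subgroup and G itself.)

3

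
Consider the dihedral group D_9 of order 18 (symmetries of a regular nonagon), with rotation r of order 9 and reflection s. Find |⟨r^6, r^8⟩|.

|⟨r^6⟩| = 3 and |⟨r^8⟩| = 9, so |H| is a multiple of lcm(3, 9) = 9 and divides |G| = 18.
Closing under the operation: H = {e, r, r^2, r^3, r^4, r^5, r^6, r^7, r^8}, so |H| = 9.

9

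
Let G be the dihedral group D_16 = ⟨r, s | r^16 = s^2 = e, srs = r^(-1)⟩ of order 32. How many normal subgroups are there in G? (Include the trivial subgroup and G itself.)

8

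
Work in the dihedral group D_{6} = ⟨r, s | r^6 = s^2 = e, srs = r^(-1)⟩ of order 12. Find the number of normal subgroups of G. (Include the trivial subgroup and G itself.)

G has 16 subgroups. Checking conjugation-invariance by order — order 1: 1/1 normal; order 2: 1/7 normal; order 3: 1/1 normal; order 4: 0/3 normal; order 6: 3/3 normal; order 12: 1/1 normal.
Total normal subgroups: 7.

7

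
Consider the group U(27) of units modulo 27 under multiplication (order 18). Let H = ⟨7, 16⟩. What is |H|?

9

|⟨7⟩| = 9 and |⟨16⟩| = 9, so |H| is a multiple of lcm(9, 9) = 9 and divides |G| = 18.
Closing under the operation: H = {1, 4, 7, 10, 13, 16, 19, 22, 25}, so |H| = 9.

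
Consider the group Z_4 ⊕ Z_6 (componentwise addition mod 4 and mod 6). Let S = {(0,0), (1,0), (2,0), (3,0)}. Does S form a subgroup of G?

Yes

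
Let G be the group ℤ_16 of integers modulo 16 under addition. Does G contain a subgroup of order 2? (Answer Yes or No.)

Yes

2 | 16. A subgroup of order 2 is {0, 8}.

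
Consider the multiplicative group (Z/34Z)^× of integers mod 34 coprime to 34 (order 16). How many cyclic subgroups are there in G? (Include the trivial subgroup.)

5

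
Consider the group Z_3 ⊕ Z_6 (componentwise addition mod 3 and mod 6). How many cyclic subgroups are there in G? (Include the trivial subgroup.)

10

Each element a generates a cyclic subgroup ⟨a⟩; distinct elements may generate the same one (a cyclic group of order d has φ(d) generators).
Cyclic subgroups by order — order 1: 1; order 2: 1; order 3: 4; order 6: 4.
Total: 10.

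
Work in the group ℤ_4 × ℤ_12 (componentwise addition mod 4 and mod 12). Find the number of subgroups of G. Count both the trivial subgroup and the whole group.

30

|G| = 48, so by Lagrange every subgroup order divides 48. Divisors: 1, 2, 3, 4, 6, 8, 12, 16, 24, 48.
Subgroups by order — order 1: 1; order 2: 3; order 3: 1; order 4: 7; order 6: 3; order 8: 3; order 12: 7; order 16: 1; order 24: 3; order 48: 1.
Total: 1 + 3 + 1 + 7 + 3 + 3 + 7 + 1 + 3 + 1 = 30.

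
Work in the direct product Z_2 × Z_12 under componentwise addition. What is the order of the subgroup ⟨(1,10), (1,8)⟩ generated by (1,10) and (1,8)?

|⟨(1,10)⟩| = 6 and |⟨(1,8)⟩| = 6, so |H| is a multiple of lcm(6, 6) = 6 and divides |G| = 24.
Closing under the operation: H = {(0,0), (0,2), (0,4), (0,6), (0,8), (0,10), (1,0), (1,2), (1,4), (1,6), (1,8), (1,10)}, so |H| = 12.

12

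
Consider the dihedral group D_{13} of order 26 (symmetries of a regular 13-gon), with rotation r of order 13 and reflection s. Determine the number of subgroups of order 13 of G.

|G| = 26 and 13 | 26, so subgroups of order 13 are possible by Lagrange.
The subgroups of order 13 are: {e, r, r^2, r^3, r^4, r^5, r^6, r^7, r^8, r^9, r^10, r^11, r^12}.
So G has 1 subgroup of order 13.

1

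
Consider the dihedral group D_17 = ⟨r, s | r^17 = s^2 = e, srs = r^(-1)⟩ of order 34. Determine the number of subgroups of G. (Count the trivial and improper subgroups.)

20

|G| = 34, so by Lagrange every subgroup order divides 34. Divisors: 1, 2, 17, 34.
Subgroups by order — order 1: 1; order 2: 17; order 17: 1; order 34: 1.
Total: 1 + 17 + 1 + 1 = 20.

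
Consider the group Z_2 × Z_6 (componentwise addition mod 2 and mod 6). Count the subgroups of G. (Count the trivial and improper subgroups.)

|G| = 12, so by Lagrange every subgroup order divides 12. Divisors: 1, 2, 3, 4, 6, 12.
Subgroups by order — order 1: 1; order 2: 3; order 3: 1; order 4: 1; order 6: 3; order 12: 1.
Total: 1 + 3 + 1 + 1 + 3 + 1 = 10.

10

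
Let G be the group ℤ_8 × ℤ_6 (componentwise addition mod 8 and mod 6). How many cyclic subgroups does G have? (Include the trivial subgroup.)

Group the elements of G by the cyclic subgroup they generate; each cyclic subgroup of order d accounts for φ(d) elements.
Cyclic subgroups by order — order 1: 1; order 2: 3; order 3: 1; order 4: 2; order 6: 3; order 8: 2; order 12: 2; order 24: 2.
Total: 16.

16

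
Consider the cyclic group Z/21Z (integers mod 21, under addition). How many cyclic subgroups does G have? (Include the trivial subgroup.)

A cyclic subgroup of order d is generated by each of its φ(d) elements of order d, so the cyclic subgroups of order d number (#elements of order d)/φ(d).
Cyclic subgroups by order — order 1: 1; order 3: 1; order 7: 1; order 21: 1.
Total: 4.

4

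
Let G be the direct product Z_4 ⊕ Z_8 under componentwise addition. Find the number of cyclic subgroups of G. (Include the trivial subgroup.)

14

Each element a generates a cyclic subgroup ⟨a⟩; distinct elements may generate the same one (a cyclic group of order d has φ(d) generators).
Cyclic subgroups by order — order 1: 1; order 2: 3; order 4: 6; order 8: 4.
Total: 14.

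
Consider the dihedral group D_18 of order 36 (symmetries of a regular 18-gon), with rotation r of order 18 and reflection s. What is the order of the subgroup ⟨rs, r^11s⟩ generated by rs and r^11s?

|⟨rs⟩| = 2 and |⟨r^11s⟩| = 2, so |H| is a multiple of lcm(2, 2) = 2 and divides |G| = 36.
Closing under the operation: H = {e, r^2, r^4, r^6, r^8, r^10, r^12, r^14, r^16, rs, r^3s, r^5s, r^7s, r^9s, r^11s, r^13s, r^15s, r^17s}, so |H| = 18.

18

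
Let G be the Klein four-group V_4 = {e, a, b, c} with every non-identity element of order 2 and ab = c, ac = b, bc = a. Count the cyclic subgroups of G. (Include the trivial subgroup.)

4

Each element a generates a cyclic subgroup ⟨a⟩; distinct elements may generate the same one (a cyclic group of order d has φ(d) generators).
Cyclic subgroups by order — order 1: 1; order 2: 3.
Total: 4.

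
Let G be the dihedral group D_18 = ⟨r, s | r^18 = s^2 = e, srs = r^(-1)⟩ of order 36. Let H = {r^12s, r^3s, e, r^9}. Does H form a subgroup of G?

|H| = 4 divides |G| = 36, consistent with Lagrange.
H contains the identity, every element's inverse is in H, and H is closed under ·: it is a subgroup.

Yes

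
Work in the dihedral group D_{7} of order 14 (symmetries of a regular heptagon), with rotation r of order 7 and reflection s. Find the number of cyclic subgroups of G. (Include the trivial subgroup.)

9

Group the elements of G by the cyclic subgroup they generate; each cyclic subgroup of order d accounts for φ(d) elements.
Cyclic subgroups by order — order 1: 1; order 2: 7; order 7: 1.
Total: 9.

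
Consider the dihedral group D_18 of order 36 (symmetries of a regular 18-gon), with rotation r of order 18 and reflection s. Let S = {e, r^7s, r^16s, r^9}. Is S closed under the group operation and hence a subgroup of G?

|S| = 4 divides |G| = 36, consistent with Lagrange.
S contains the identity, every element's inverse is in S, and S is closed under ·: it is a subgroup.

Yes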